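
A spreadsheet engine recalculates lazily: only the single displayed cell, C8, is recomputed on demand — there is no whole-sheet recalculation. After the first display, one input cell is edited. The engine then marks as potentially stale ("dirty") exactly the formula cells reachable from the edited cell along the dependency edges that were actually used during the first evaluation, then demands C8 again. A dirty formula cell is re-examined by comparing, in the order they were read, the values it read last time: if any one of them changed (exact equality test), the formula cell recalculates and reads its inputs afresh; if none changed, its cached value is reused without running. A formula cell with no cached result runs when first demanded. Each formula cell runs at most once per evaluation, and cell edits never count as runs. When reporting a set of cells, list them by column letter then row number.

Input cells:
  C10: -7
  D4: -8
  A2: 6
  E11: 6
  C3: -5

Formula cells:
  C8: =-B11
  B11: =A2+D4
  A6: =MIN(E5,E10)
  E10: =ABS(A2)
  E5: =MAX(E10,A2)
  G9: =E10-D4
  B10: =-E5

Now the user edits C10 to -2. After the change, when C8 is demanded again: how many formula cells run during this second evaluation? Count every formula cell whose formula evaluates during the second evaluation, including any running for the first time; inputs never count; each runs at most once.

Formula cells that run: none — 0 in total.
Key observation: C10 is never demanded by the output, so the edit triggers no recomputation at all.

First evaluation (everything demanded from the output):
  B11 = 6 + -8 = -2
  C8 = -(-2) = 2

Propagation after the edit:
  C10 feeds no computation that the output demands — nothing is marked dirty and nothing runs.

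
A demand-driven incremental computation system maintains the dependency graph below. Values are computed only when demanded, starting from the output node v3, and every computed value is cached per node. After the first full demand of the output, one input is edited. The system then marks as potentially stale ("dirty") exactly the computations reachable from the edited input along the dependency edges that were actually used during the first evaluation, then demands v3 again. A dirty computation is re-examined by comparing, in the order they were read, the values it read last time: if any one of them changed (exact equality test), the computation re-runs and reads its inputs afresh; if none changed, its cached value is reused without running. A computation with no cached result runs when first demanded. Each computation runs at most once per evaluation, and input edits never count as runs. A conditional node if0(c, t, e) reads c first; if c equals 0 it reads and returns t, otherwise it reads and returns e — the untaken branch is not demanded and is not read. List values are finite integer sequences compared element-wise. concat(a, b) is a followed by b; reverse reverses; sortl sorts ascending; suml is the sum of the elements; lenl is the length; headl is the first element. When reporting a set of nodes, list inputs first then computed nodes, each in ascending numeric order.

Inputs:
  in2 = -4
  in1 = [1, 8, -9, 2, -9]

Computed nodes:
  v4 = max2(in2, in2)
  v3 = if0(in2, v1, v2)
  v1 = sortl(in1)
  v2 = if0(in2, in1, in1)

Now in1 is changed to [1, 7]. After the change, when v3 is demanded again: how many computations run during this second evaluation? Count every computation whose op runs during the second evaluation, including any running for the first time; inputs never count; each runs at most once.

Computations that run: v2, v3 — 2 in total.

First evaluation (everything demanded from the output):
  v2 = if0(in2=-4 -> else branch in1) = [1, 8, -9, 2, -9]
  v3 = if0(in2=-4 -> else branch v2) = [1, 8, -9, 2, -9]

Propagation after the edit:
  v2: runs — in1 [1, 8, -9, 2, -9]->[1, 7]; result [1, 7].
  v3: runs — v2 [1, 8, -9, 2, -9]->[1, 7]; result [1, 7].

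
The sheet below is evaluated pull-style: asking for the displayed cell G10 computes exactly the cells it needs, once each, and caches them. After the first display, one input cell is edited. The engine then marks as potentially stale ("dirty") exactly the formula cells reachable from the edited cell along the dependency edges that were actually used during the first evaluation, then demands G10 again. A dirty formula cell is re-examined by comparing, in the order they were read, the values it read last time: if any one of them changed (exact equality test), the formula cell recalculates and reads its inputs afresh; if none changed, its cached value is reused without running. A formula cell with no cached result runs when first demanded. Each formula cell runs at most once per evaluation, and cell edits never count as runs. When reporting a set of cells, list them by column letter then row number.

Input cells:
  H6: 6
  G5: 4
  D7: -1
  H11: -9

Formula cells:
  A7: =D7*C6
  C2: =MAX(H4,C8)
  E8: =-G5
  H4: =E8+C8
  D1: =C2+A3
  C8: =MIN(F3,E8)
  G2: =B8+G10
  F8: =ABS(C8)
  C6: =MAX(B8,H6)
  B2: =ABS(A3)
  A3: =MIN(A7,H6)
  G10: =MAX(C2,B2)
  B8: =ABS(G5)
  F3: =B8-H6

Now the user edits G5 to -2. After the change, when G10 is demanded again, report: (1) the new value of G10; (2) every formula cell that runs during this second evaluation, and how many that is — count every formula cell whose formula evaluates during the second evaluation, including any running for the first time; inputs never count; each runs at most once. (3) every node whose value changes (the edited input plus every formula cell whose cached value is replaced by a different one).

First demand of the output computes:
  B8 = ABS(4) = 4
  C6 = MAX(4, 6) = 6
  A7 = -1 * 6 = -6
  A3 = MIN(-6, 6) = -6
  B2 = ABS(-6) = 6
  E8 = -(4) = -4
  F3 = 4 - 6 = -2
  C8 = MIN(-2, -4) = -4
  H4 = -4 + -4 = -8
  C2 = MAX(-8, -4) = -4
  G10 = MAX(-4, 6) = 6

After the edit, cleaning proceeds:
  B8: a read changed (G5 4->-2) — executes, giving 2.
  C6: a read changed (B8 4->2) — executes, giving 6 — identical to its old value.
  A7: dirty, but its reads are unchanged (D7 unchanged, C6 unchanged); cached -6 stands.
  A3: dirty, but its reads are unchanged (A7 unchanged, H6 unchanged); cached -6 stands.
  B2: dirty, but its reads are unchanged (A3 unchanged); cached 6 stands.
  E8: a read changed (G5 4->-2) — executes, giving 2.
  F3: a read changed (B8 4->2) — executes, giving -4.
  C8: a read changed (F3 -2->-4; E8 -4->2) — executes, giving -4 — identical to its old value.
  H4: a read changed (E8 -4->2) — executes, giving -2.
  C2: a read changed (H4 -8->-2) — executes, giving -2.
  G10: a read changed (C2 -4->-2) — executes, giving 6 — identical to its old value.

Note where the cutoff bites: A7 is checked, finds nothing changed, and keeps its cache.

Demanding G10 again yields 6.
8 formula cells run: B8, C2, C6, C8, E8, F3, G10, H4.
The nodes whose values change: B8, C2, E8, F3, G5, H4.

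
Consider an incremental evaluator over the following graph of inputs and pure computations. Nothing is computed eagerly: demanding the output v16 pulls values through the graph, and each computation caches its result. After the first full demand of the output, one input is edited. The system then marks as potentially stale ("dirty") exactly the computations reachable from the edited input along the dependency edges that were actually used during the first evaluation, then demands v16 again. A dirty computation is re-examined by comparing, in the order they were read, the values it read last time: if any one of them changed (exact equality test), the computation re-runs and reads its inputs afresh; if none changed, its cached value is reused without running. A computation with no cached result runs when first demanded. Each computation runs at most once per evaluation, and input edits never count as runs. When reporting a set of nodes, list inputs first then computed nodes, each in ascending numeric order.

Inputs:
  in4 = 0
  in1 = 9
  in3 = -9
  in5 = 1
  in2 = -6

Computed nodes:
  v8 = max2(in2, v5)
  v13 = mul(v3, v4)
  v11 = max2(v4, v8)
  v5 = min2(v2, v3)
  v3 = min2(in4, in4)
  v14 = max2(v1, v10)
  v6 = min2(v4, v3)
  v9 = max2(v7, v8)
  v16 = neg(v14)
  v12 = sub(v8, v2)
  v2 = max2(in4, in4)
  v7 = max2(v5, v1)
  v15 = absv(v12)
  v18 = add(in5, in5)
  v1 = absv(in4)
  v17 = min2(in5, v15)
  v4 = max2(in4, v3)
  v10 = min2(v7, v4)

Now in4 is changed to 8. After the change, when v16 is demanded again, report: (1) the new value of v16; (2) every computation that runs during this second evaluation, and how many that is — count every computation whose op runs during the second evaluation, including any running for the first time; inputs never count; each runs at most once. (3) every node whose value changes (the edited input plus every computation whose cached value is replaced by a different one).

Initial pass — values computed on the first demand:
  v1 = absv(0) = 0
  v2 = max2(0, 0) = 0
  v3 = min2(0, 0) = 0
  v4 = max2(0, 0) = 0
  v5 = min2(0, 0) = 0
  v7 = max2(0, 0) = 0
  v10 = min2(0, 0) = 0
  v14 = max2(0, 0) = 0
  v16 = neg(0) = 0

Second demand — change propagation:
  v1: re-runs because in4 0->8; new result 8.
  v2: re-runs because in4 0->8; in4 0->8; new result 8.
  v3: re-runs because in4 0->8; in4 0->8; new result 8.
  v4: re-runs because in4 0->8; v3 0->8; new result 8.
  v5: re-runs because v2 0->8; v3 0->8; new result 8.
  v7: re-runs because v5 0->8; v1 0->8; new result 8.
  v10: re-runs because v7 0->8; v4 0->8; new result 8.
  v14: re-runs because v1 0->8; v10 0->8; new result 8.
  v16: re-runs because v14 0->8; new result -8.

v16 now evaluates to -8.
Run set: v1, v2, v3, v4, v5, v7, v10, v14, v16 (9 run).
Changed values: in4, v1, v2, v3, v4, v5, v7, v10, v14, v16.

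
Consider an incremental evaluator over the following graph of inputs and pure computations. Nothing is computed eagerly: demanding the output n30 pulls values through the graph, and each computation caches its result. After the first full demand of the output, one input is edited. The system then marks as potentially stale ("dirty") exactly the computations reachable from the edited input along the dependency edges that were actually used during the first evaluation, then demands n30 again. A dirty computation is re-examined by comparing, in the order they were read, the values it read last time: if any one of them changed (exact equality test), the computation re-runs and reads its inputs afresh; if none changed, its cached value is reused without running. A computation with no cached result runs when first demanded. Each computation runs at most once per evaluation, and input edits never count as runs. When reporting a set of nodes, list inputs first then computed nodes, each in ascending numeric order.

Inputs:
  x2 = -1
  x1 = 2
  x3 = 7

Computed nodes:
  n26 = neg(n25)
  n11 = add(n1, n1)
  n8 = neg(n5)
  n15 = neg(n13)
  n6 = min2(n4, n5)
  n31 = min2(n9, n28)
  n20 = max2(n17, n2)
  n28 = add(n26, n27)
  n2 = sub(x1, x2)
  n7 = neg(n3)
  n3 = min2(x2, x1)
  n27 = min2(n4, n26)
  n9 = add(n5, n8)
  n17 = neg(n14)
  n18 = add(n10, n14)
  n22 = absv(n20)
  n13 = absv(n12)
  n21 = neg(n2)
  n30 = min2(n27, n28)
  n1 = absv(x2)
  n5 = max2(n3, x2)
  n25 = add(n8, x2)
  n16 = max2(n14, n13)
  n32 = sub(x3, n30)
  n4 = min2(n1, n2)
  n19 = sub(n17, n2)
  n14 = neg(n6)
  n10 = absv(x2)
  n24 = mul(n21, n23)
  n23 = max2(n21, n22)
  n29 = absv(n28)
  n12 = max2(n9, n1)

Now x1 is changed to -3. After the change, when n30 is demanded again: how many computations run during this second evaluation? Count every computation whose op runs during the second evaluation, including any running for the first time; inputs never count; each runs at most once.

Initial pass — values computed on the first demand:
  n1 = absv(-1) = 1
  n2 = sub(2, -1) = 3
  n3 = min2(-1, 2) = -1
  n4 = min2(1, 3) = 1
  n5 = max2(-1, -1) = -1
  n8 = neg(-1) = 1
  n25 = add(1, -1) = 0
  n26 = neg(0) = 0
  n27 = min2(1, 0) = 0
  n28 = add(0, 0) = 0
  n30 = min2(0, 0) = 0

Second demand — change propagation:
  n2: re-runs because x1 2->-3; new result -2.
  n3: re-runs because x1 2->-3; new result -3.
  n4: re-runs because n2 3->-2; new result -2.
  n5: re-runs because n3 -1->-3; new result -1 (unchanged).
  n8: re-examined; everything it read last time is the same (n5 unchanged) — cache 1 kept, no run.
  n25: re-examined; everything it read last time is the same (n8 unchanged, x2 unchanged) — cache 0 kept, no run.
  n26: re-examined; everything it read last time is the same (n25 unchanged) — cache 0 kept, no run.
  n27: re-runs because n4 1->-2; new result -2.
  n28: re-runs because n27 0->-2; new result -2.
  n30: re-runs because n27 0->-2; n28 0->-2; new result -2.

The important point: at n8 every value read last time is unchanged, so the dirty flag clears without a run.

Run set: n2, n3, n4, n5, n27, n28, n30 (7 run).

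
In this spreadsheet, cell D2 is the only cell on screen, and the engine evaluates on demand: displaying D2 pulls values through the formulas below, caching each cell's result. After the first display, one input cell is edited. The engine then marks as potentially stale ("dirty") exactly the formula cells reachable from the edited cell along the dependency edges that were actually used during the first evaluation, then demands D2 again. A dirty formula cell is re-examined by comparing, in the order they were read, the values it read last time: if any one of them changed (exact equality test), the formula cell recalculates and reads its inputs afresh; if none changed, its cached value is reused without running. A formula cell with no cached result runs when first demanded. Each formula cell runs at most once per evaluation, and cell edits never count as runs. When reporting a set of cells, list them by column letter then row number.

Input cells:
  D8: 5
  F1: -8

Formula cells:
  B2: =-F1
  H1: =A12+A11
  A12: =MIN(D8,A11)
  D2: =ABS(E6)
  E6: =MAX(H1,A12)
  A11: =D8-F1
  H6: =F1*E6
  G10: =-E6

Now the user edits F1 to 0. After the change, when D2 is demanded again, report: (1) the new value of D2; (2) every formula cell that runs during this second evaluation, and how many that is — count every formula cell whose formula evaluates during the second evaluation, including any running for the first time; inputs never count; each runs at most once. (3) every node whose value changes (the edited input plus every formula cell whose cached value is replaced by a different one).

Initial pass — values computed on the first demand:
  A11 = 5 - -8 = 13
  A12 = MIN(5, 13) = 5
  H1 = 5 + 13 = 18
  E6 = MAX(18, 5) = 18
  D2 = ABS(18) = 18

Second demand — change propagation:
  A11: re-runs because F1 -8->0; new result 5.
  A12: re-runs because A11 13->5; new result 5 (unchanged).
  H1: re-runs because A11 13->5; new result 10.
  E6: re-runs because H1 18->10; new result 10.
  D2: re-runs because E6 18->10; new result 10.

D2 now evaluates to 10.
Run set: A11, A12, D2, E6, H1 (5 run).
Changed values: A11, D2, E6, F1, H1.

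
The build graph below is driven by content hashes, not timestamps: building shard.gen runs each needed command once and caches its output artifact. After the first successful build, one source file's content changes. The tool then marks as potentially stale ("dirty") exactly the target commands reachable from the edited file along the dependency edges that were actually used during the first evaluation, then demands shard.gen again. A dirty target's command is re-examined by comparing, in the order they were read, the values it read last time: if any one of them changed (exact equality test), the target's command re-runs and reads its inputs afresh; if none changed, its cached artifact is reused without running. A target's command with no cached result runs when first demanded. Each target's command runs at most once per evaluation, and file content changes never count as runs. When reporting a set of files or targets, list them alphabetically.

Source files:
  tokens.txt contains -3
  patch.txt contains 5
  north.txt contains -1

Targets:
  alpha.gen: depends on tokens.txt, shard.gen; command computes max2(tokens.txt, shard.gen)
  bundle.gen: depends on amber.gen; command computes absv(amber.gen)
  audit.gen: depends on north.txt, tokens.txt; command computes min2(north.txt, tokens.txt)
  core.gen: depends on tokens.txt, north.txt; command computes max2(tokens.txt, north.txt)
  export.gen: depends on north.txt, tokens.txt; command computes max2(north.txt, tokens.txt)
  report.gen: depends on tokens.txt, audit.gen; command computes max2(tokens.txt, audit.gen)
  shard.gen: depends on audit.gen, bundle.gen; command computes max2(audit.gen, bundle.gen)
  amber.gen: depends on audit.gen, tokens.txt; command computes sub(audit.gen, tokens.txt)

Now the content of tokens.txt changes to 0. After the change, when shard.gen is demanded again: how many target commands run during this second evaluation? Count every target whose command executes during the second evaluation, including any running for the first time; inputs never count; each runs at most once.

Initial pass — values computed on the first demand:
  audit.gen = min2(-1, -3) = -3
  amber.gen = sub(-3, -3) = 0
  bundle.gen = absv(0) = 0
  shard.gen = max2(-3, 0) = 0

Second demand — change propagation:
  audit.gen: re-runs because tokens.txt -3->0; new result -1.
  amber.gen: re-runs because audit.gen -3->-1; tokens.txt -3->0; new result -1.
  bundle.gen: re-runs because amber.gen 0->-1; new result 1.
  shard.gen: re-runs because audit.gen -3->-1; bundle.gen 0->1; new result 1.

Run set: amber.gen, audit.gen, bundle.gen, shard.gen (4 run).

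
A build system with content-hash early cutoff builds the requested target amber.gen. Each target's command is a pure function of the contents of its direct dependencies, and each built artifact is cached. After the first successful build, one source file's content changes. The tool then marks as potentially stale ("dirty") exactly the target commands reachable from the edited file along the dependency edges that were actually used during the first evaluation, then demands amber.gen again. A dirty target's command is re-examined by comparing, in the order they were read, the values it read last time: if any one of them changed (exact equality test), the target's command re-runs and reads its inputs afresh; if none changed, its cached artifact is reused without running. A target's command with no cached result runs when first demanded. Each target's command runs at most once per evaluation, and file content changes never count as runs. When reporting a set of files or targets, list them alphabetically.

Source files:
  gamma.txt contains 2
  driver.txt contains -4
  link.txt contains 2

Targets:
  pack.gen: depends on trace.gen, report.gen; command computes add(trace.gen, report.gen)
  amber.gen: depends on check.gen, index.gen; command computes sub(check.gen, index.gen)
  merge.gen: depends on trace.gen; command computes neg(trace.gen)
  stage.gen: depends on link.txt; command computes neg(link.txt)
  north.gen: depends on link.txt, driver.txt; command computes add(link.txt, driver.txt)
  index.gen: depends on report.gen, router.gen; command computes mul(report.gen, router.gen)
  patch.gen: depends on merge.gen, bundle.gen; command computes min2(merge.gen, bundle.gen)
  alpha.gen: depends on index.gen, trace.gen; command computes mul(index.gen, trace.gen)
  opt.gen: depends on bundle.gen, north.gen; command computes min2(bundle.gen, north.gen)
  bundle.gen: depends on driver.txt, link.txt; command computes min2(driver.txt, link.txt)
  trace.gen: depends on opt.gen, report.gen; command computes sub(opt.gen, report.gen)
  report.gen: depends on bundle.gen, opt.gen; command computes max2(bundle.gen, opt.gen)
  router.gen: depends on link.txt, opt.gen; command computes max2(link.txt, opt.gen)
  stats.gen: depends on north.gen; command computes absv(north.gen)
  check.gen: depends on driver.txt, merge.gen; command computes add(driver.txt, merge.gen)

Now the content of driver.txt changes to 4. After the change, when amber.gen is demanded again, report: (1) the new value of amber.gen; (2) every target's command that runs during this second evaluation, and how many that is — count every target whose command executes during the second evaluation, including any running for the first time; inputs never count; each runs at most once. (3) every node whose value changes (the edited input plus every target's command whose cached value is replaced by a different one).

First evaluation (everything demanded from the output):
  bundle.gen = min2(-4, 2) = -4
  north.gen = add(2, -4) = -2
  opt.gen = min2(-4, -2) = -4
  report.gen = max2(-4, -4) = -4
  router.gen = max2(2, -4) = 2
  index.gen = mul(-4, 2) = -8
  trace.gen = sub(-4, -4) = 0
  merge.gen = neg(0) = 0
  check.gen = add(-4, 0) = -4
  amber.gen = sub(-4, -8) = 4

Propagation after the edit:
  bundle.gen: runs — driver.txt -4->4; result 2.
  north.gen: runs — driver.txt -4->4; result 6.
  opt.gen: runs — bundle.gen -4->2; north.gen -2->6; result 2.
  report.gen: runs — bundle.gen -4->2; opt.gen -4->2; result 2.
  router.gen: runs — opt.gen -4->2; result 2 (same value as before).
  index.gen: runs — report.gen -4->2; result 4.
  trace.gen: runs — opt.gen -4->2; report.gen -4->2; result 0 (same value as before).
  merge.gen: checked — values it read are unchanged (trace.gen unchanged); reused cached 0 without running.
  check.gen: runs — driver.txt -4->4; result 4.
  amber.gen: runs — check.gen -4->4; index.gen -8->4; result 0.

Key observation: the cutoff stops propagation at merge.gen — its inputs' values are unchanged, so it reuses its cache.

New value of amber.gen: 0.
Target commands that run: amber.gen, bundle.gen, check.gen, index.gen, north.gen, opt.gen, report.gen, router.gen, trace.gen — 9 in total.
Values that change: amber.gen, bundle.gen, check.gen, driver.txt, index.gen, north.gen, opt.gen, report.gen.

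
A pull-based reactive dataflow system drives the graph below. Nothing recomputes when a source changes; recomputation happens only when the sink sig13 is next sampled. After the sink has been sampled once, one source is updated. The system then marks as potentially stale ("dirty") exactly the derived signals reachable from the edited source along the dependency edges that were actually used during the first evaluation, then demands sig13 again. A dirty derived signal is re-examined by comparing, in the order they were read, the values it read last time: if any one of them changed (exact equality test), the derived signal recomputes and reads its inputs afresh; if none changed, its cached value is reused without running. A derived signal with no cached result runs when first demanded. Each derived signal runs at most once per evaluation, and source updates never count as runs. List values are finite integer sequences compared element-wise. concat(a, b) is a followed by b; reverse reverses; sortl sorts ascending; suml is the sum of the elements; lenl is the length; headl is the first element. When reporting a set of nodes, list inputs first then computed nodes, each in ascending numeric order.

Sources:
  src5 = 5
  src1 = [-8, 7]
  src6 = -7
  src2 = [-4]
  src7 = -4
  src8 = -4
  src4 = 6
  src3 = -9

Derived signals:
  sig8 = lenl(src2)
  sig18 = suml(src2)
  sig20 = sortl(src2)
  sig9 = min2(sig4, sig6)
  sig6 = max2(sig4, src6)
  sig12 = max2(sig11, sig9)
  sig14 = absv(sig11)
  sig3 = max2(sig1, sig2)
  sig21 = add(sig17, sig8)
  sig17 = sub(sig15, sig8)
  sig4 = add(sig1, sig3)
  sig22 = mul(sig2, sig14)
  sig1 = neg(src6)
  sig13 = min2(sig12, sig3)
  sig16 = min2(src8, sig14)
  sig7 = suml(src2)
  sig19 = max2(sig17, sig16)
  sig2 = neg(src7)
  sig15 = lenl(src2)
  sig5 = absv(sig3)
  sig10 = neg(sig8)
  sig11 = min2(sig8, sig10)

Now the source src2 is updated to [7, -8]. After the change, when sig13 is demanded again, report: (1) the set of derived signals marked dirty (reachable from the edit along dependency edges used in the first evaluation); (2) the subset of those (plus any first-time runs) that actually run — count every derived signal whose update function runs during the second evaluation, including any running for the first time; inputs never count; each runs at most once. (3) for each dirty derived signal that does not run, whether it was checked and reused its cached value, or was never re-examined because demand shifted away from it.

Marked dirty: sig8, sig10, sig11, sig12, sig13.
Derived signals that run: sig8, sig10, sig11, sig12 — 4 in total.
Checked but reused from cache: sig13.
Key observation: the change is absorbed at sig12 — it re-runs but produces the same value, and the output's value is unchanged.

First evaluation (everything demanded from the output):
  sig1 = neg(-7) = 7
  sig2 = neg(-4) = 4
  sig3 = max2(7, 4) = 7
  sig4 = add(7, 7) = 14
  sig6 = max2(14, -7) = 14
  sig8 = lenl([-4]) = 1
  sig9 = min2(14, 14) = 14
  sig10 = neg(1) = -1
  sig11 = min2(1, -1) = -1
  sig12 = max2(-1, 14) = 14
  sig13 = min2(14, 7) = 7

Propagation after the edit:
  sig8: runs — src2 [-4]->[7, -8]; result 2.
  sig10: runs — sig8 1->2; result -2.
  sig11: runs — sig8 1->2; sig10 -1->-2; result -2.
  sig12: runs — sig11 -1->-2; result 14 (same value as before).
  sig13: checked — values it read are unchanged (sig12 unchanged, sig3 unchanged); reused cached 7 without running.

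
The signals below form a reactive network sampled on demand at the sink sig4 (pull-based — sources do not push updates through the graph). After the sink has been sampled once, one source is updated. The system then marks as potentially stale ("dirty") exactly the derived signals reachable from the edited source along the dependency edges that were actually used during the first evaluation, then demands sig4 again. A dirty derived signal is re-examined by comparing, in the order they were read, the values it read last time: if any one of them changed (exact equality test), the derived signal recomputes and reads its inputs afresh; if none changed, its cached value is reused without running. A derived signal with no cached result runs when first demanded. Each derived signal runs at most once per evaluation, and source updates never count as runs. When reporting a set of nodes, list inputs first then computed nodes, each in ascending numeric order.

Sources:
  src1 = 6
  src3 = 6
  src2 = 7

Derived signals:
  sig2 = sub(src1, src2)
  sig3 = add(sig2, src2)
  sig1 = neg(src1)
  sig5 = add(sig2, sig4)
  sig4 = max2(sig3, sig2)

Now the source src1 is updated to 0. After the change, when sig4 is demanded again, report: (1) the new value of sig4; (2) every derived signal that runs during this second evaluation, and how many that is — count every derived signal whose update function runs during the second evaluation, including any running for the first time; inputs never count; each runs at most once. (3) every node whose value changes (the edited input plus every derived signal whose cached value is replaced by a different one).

Initial pass — values computed on the first demand:
  sig2 = sub(6, 7) = -1
  sig3 = add(-1, 7) = 6
  sig4 = max2(6, -1) = 6

Second demand — change propagation:
  sig2: re-runs because src1 6->0; new result -7.
  sig3: re-runs because sig2 -1->-7; new result 0.
  sig4: re-runs because sig3 6->0; sig2 -1->-7; new result 0.

sig4 now evaluates to 0.
Run set: sig2, sig3, sig4 (3 run).
Changed values: src1, sig2, sig3, sig4.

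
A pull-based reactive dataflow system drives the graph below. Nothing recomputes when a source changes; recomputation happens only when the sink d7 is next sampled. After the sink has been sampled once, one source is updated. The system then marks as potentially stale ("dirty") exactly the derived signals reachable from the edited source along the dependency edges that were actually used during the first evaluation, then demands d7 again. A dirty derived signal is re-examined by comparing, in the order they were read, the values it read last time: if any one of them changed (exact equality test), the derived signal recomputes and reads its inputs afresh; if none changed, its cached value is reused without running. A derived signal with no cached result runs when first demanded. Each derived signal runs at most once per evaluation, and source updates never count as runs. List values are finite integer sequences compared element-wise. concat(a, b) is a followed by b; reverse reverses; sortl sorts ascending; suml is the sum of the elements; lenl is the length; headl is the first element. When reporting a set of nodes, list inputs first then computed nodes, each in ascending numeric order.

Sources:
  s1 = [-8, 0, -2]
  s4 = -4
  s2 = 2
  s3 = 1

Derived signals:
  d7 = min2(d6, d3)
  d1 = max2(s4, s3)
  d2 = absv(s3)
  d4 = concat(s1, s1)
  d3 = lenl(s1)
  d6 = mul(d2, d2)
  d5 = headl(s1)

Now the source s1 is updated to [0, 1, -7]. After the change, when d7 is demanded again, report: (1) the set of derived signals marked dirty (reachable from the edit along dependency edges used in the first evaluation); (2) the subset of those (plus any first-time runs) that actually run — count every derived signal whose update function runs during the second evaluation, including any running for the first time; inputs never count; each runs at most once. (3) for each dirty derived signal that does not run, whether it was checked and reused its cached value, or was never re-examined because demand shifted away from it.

Marked dirty: d3, d7.
Derived signals that run: d3 — 1 in total.
Checked but reused from cache: d7.
Key observation: the change is absorbed at d3 — it re-runs but produces the same value, and the output's value is unchanged.

First evaluation (everything demanded from the output):
  d2 = absv(1) = 1
  d3 = lenl([-8, 0, -2]) = 3
  d6 = mul(1, 1) = 1
  d7 = min2(1, 3) = 1

Propagation after the edit:
  d3: runs — s1 [-8, 0, -2]->[0, 1, -7]; result 3 (same value as before).
  d7: checked — values it read are unchanged (d6 unchanged, d3 unchanged); reused cached 1 without running.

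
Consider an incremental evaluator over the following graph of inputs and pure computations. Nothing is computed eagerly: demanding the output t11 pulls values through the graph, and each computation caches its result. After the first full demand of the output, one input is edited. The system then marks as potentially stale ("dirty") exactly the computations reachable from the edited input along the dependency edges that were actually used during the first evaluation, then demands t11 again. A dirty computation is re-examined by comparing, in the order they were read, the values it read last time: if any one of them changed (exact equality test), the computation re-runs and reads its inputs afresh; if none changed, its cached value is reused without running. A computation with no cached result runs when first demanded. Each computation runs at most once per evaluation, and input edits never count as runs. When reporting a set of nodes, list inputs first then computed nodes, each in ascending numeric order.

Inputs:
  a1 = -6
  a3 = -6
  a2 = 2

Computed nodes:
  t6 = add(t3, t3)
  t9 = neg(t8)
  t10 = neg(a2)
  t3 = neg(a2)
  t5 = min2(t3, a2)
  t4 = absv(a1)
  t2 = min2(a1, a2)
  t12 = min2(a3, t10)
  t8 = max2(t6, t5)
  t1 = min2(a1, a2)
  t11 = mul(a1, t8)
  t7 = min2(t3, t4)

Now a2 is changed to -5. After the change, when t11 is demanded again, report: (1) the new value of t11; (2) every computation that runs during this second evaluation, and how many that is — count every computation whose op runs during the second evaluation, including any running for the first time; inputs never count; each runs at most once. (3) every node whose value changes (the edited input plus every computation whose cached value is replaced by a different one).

Initial pass — values computed on the first demand:
  t3 = neg(2) = -2
  t5 = min2(-2, 2) = -2
  t6 = add(-2, -2) = -4
  t8 = max2(-4, -2) = -2
  t11 = mul(-6, -2) = 12

Second demand — change propagation:
  t3: re-runs because a2 2->-5; new result 5.
  t5: re-runs because t3 -2->5; a2 2->-5; new result -5.
  t6: re-runs because t3 -2->5; t3 -2->5; new result 10.
  t8: re-runs because t6 -4->10; t5 -2->-5; new result 10.
  t11: re-runs because t8 -2->10; new result -60.

t11 now evaluates to -60.
Run set: t3, t5, t6, t8, t11 (5 run).
Changed values: a2, t3, t5, t6, t8, t11.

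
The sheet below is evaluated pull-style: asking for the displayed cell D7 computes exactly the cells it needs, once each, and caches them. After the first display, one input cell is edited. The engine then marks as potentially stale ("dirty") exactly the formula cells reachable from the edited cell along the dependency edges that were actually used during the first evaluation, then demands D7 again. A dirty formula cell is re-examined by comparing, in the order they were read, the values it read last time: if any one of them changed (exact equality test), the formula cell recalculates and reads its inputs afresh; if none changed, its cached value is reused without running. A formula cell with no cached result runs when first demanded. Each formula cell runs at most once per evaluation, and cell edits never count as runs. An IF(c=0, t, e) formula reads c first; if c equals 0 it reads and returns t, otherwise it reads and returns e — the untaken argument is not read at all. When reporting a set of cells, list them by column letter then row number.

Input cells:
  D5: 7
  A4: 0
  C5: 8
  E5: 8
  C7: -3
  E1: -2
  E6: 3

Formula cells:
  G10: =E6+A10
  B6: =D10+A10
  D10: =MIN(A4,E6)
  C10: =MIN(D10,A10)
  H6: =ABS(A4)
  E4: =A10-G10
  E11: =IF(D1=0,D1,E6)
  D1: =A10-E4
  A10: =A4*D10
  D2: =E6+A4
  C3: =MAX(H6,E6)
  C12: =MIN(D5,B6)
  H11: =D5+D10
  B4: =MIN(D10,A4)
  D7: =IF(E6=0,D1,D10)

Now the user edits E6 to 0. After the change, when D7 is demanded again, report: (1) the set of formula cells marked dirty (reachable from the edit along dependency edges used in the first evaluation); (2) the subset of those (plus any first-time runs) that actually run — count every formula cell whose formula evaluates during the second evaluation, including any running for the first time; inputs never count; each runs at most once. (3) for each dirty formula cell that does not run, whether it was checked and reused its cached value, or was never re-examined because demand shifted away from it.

The edit dirties: D7, D10.
6 formula cells run: A10, D1, D7, D10, E4, G10.
No dirty formula cell escaped a run.
Note the branch switch — A10, D1, E4, G10 had no cache and run now for the first time.

First demand of the output computes:
  D10 = MIN(0, 3) = 0
  D7 = IF(E6=0: E6=3 -> else branch D10) = 0

After the edit, cleaning proceeds:
  D10: a read changed (E6 3->0) — executes, giving 0 — identical to its old value.
  A10: had never run; runs now, result 0.
  G10: had never run; runs now, result 0.
  E4: had never run; runs now, result 0.
  D1: had never run; runs now, result 0.
  D7: a read changed (E6 3->0) — executes, giving 0 — identical to its old value.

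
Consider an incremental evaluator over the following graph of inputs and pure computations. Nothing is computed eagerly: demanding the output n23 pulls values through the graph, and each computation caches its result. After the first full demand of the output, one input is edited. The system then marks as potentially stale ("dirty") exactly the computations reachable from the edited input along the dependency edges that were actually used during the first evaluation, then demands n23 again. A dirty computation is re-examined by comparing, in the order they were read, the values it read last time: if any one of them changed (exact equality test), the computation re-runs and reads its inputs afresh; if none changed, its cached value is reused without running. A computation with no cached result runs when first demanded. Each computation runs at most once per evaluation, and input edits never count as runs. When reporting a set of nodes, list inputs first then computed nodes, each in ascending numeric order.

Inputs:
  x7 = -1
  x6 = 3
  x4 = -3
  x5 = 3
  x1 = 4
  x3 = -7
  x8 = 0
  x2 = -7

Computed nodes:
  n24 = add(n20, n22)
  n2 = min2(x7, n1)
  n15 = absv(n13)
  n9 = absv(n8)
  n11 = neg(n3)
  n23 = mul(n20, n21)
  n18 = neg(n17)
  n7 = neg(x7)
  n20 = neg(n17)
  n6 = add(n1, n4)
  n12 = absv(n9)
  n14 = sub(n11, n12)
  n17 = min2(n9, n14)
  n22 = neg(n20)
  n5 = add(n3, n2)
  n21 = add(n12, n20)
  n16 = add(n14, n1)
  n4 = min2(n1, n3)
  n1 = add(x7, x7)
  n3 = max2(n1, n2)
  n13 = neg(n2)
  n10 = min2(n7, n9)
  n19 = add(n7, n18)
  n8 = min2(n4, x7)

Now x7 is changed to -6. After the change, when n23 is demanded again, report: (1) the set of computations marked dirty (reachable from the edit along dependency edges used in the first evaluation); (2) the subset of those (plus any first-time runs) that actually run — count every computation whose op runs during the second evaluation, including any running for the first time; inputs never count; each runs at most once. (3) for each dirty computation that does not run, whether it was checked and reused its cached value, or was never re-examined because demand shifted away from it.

Dirty set: n1, n2, n3, n4, n8, n9, n11, n12, n14, n17, n20, n21, n23.
Run set: n1, n2, n3, n4, n8, n9, n11, n12, n14, n17, n21, n23 (12 run).
Re-examined without running (cache reused): n20.
The important point: at n20 every value read last time is unchanged, so the dirty flag clears without a run.

Initial pass — values computed on the first demand:
  n1 = add(-1, -1) = -2
  n2 = min2(-1, -2) = -2
  n3 = max2(-2, -2) = -2
  n4 = min2(-2, -2) = -2
  n8 = min2(-2, -1) = -2
  n9 = absv(-2) = 2
  n11 = neg(-2) = 2
  n12 = absv(2) = 2
  n14 = sub(2, 2) = 0
  n17 = min2(2, 0) = 0
  n20 = neg(0) = 0
  n21 = add(2, 0) = 2
  n23 = mul(0, 2) = 0

Second demand — change propagation:
  n1: re-runs because x7 -1->-6; x7 -1->-6; new result -12.
  n2: re-runs because x7 -1->-6; n1 -2->-12; new result -12.
  n3: re-runs because n1 -2->-12; n2 -2->-12; new result -12.
  n4: re-runs because n1 -2->-12; n3 -2->-12; new result -12.
  n8: re-runs because n4 -2->-12; x7 -1->-6; new result -12.
  n9: re-runs because n8 -2->-12; new result 12.
  n11: re-runs because n3 -2->-12; new result 12.
  n12: re-runs because n9 2->12; new result 12.
  n14: re-runs because n11 2->12; n12 2->12; new result 0 (unchanged).
  n17: re-runs because n9 2->12; new result 0 (unchanged).
  n20: re-examined; everything it read last time is the same (n17 unchanged) — cache 0 kept, no run.
  n21: re-runs because n12 2->12; new result 12.
  n23: re-runs because n21 2->12; new result 0 (unchanged).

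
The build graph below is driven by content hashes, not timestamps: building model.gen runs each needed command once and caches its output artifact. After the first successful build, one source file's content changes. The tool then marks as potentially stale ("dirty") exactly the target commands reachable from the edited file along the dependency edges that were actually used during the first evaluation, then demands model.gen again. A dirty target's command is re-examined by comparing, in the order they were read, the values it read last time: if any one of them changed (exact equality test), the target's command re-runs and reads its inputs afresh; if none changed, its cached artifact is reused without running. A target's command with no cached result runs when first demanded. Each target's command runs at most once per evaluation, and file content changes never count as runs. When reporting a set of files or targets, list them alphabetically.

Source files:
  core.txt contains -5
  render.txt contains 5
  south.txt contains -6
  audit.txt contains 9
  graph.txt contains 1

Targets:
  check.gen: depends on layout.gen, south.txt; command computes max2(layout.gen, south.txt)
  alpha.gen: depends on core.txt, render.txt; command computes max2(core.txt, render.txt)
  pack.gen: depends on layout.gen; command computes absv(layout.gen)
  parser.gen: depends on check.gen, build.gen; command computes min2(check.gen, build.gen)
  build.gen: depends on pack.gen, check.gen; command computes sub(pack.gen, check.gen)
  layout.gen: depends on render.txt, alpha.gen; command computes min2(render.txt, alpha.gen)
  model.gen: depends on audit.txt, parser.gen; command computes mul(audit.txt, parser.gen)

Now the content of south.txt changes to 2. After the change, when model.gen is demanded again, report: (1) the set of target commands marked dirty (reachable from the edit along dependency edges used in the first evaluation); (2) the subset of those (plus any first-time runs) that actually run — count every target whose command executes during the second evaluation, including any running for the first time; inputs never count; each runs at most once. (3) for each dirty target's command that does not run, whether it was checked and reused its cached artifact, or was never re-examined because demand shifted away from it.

Dirty set: build.gen, check.gen, model.gen, parser.gen.
Run set: check.gen (1 run).
Re-examined without running (cache reused): build.gen, model.gen, parser.gen.
The important point: check.gen recomputes to an identical value, and the output ends up unchanged.

Initial pass — values computed on the first demand:
  alpha.gen = max2(-5, 5) = 5
  layout.gen = min2(5, 5) = 5
  check.gen = max2(5, -6) = 5
  pack.gen = absv(5) = 5
  build.gen = sub(5, 5) = 0
  parser.gen = min2(5, 0) = 0
  model.gen = mul(9, 0) = 0

Second demand — change propagation:
  check.gen: re-runs because south.txt -6->2; new result 5 (unchanged).
  build.gen: re-examined; everything it read last time is the same (pack.gen unchanged, check.gen unchanged) — cache 0 kept, no run.
  parser.gen: re-examined; everything it read last time is the same (check.gen unchanged, build.gen unchanged) — cache 0 kept, no run.
  model.gen: re-examined; everything it read last time is the same (audit.txt unchanged, parser.gen unchanged) — cache 0 kept, no run.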